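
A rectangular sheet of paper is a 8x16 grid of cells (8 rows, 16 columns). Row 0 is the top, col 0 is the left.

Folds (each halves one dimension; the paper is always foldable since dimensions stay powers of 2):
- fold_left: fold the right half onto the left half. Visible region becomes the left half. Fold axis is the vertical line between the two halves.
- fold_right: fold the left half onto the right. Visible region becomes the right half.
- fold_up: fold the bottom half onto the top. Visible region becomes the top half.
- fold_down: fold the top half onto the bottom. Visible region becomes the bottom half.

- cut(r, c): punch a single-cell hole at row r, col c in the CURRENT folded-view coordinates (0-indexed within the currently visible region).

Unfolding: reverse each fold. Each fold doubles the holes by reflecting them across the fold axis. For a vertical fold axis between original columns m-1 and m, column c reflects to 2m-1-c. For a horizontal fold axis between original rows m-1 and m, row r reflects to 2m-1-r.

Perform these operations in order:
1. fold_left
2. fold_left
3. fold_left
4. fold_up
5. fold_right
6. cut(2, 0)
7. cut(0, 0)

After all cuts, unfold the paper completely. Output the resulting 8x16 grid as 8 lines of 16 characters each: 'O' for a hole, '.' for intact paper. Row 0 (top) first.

Answer: OOOOOOOOOOOOOOOO
................
OOOOOOOOOOOOOOOO
................
................
OOOOOOOOOOOOOOOO
................
OOOOOOOOOOOOOOOO

Derivation:
Op 1 fold_left: fold axis v@8; visible region now rows[0,8) x cols[0,8) = 8x8
Op 2 fold_left: fold axis v@4; visible region now rows[0,8) x cols[0,4) = 8x4
Op 3 fold_left: fold axis v@2; visible region now rows[0,8) x cols[0,2) = 8x2
Op 4 fold_up: fold axis h@4; visible region now rows[0,4) x cols[0,2) = 4x2
Op 5 fold_right: fold axis v@1; visible region now rows[0,4) x cols[1,2) = 4x1
Op 6 cut(2, 0): punch at orig (2,1); cuts so far [(2, 1)]; region rows[0,4) x cols[1,2) = 4x1
Op 7 cut(0, 0): punch at orig (0,1); cuts so far [(0, 1), (2, 1)]; region rows[0,4) x cols[1,2) = 4x1
Unfold 1 (reflect across v@1): 4 holes -> [(0, 0), (0, 1), (2, 0), (2, 1)]
Unfold 2 (reflect across h@4): 8 holes -> [(0, 0), (0, 1), (2, 0), (2, 1), (5, 0), (5, 1), (7, 0), (7, 1)]
Unfold 3 (reflect across v@2): 16 holes -> [(0, 0), (0, 1), (0, 2), (0, 3), (2, 0), (2, 1), (2, 2), (2, 3), (5, 0), (5, 1), (5, 2), (5, 3), (7, 0), (7, 1), (7, 2), (7, 3)]
Unfold 4 (reflect across v@4): 32 holes -> [(0, 0), (0, 1), (0, 2), (0, 3), (0, 4), (0, 5), (0, 6), (0, 7), (2, 0), (2, 1), (2, 2), (2, 3), (2, 4), (2, 5), (2, 6), (2, 7), (5, 0), (5, 1), (5, 2), (5, 3), (5, 4), (5, 5), (5, 6), (5, 7), (7, 0), (7, 1), (7, 2), (7, 3), (7, 4), (7, 5), (7, 6), (7, 7)]
Unfold 5 (reflect across v@8): 64 holes -> [(0, 0), (0, 1), (0, 2), (0, 3), (0, 4), (0, 5), (0, 6), (0, 7), (0, 8), (0, 9), (0, 10), (0, 11), (0, 12), (0, 13), (0, 14), (0, 15), (2, 0), (2, 1), (2, 2), (2, 3), (2, 4), (2, 5), (2, 6), (2, 7), (2, 8), (2, 9), (2, 10), (2, 11), (2, 12), (2, 13), (2, 14), (2, 15), (5, 0), (5, 1), (5, 2), (5, 3), (5, 4), (5, 5), (5, 6), (5, 7), (5, 8), (5, 9), (5, 10), (5, 11), (5, 12), (5, 13), (5, 14), (5, 15), (7, 0), (7, 1), (7, 2), (7, 3), (7, 4), (7, 5), (7, 6), (7, 7), (7, 8), (7, 9), (7, 10), (7, 11), (7, 12), (7, 13), (7, 14), (7, 15)]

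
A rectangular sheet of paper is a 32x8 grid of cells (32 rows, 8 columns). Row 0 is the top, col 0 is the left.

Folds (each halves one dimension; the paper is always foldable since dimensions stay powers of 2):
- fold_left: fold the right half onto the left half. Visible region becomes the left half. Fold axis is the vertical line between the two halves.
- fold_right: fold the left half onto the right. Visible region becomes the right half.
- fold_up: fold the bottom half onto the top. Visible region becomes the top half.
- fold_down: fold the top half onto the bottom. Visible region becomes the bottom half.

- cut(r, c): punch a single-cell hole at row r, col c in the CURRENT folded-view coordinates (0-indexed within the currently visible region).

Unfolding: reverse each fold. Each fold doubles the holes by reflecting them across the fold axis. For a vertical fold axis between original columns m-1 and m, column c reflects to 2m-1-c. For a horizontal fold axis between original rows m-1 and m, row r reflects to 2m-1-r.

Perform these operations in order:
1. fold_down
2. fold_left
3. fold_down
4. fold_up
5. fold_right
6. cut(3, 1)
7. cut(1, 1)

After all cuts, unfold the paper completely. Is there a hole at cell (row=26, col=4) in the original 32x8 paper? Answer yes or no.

Op 1 fold_down: fold axis h@16; visible region now rows[16,32) x cols[0,8) = 16x8
Op 2 fold_left: fold axis v@4; visible region now rows[16,32) x cols[0,4) = 16x4
Op 3 fold_down: fold axis h@24; visible region now rows[24,32) x cols[0,4) = 8x4
Op 4 fold_up: fold axis h@28; visible region now rows[24,28) x cols[0,4) = 4x4
Op 5 fold_right: fold axis v@2; visible region now rows[24,28) x cols[2,4) = 4x2
Op 6 cut(3, 1): punch at orig (27,3); cuts so far [(27, 3)]; region rows[24,28) x cols[2,4) = 4x2
Op 7 cut(1, 1): punch at orig (25,3); cuts so far [(25, 3), (27, 3)]; region rows[24,28) x cols[2,4) = 4x2
Unfold 1 (reflect across v@2): 4 holes -> [(25, 0), (25, 3), (27, 0), (27, 3)]
Unfold 2 (reflect across h@28): 8 holes -> [(25, 0), (25, 3), (27, 0), (27, 3), (28, 0), (28, 3), (30, 0), (30, 3)]
Unfold 3 (reflect across h@24): 16 holes -> [(17, 0), (17, 3), (19, 0), (19, 3), (20, 0), (20, 3), (22, 0), (22, 3), (25, 0), (25, 3), (27, 0), (27, 3), (28, 0), (28, 3), (30, 0), (30, 3)]
Unfold 4 (reflect across v@4): 32 holes -> [(17, 0), (17, 3), (17, 4), (17, 7), (19, 0), (19, 3), (19, 4), (19, 7), (20, 0), (20, 3), (20, 4), (20, 7), (22, 0), (22, 3), (22, 4), (22, 7), (25, 0), (25, 3), (25, 4), (25, 7), (27, 0), (27, 3), (27, 4), (27, 7), (28, 0), (28, 3), (28, 4), (28, 7), (30, 0), (30, 3), (30, 4), (30, 7)]
Unfold 5 (reflect across h@16): 64 holes -> [(1, 0), (1, 3), (1, 4), (1, 7), (3, 0), (3, 3), (3, 4), (3, 7), (4, 0), (4, 3), (4, 4), (4, 7), (6, 0), (6, 3), (6, 4), (6, 7), (9, 0), (9, 3), (9, 4), (9, 7), (11, 0), (11, 3), (11, 4), (11, 7), (12, 0), (12, 3), (12, 4), (12, 7), (14, 0), (14, 3), (14, 4), (14, 7), (17, 0), (17, 3), (17, 4), (17, 7), (19, 0), (19, 3), (19, 4), (19, 7), (20, 0), (20, 3), (20, 4), (20, 7), (22, 0), (22, 3), (22, 4), (22, 7), (25, 0), (25, 3), (25, 4), (25, 7), (27, 0), (27, 3), (27, 4), (27, 7), (28, 0), (28, 3), (28, 4), (28, 7), (30, 0), (30, 3), (30, 4), (30, 7)]
Holes: [(1, 0), (1, 3), (1, 4), (1, 7), (3, 0), (3, 3), (3, 4), (3, 7), (4, 0), (4, 3), (4, 4), (4, 7), (6, 0), (6, 3), (6, 4), (6, 7), (9, 0), (9, 3), (9, 4), (9, 7), (11, 0), (11, 3), (11, 4), (11, 7), (12, 0), (12, 3), (12, 4), (12, 7), (14, 0), (14, 3), (14, 4), (14, 7), (17, 0), (17, 3), (17, 4), (17, 7), (19, 0), (19, 3), (19, 4), (19, 7), (20, 0), (20, 3), (20, 4), (20, 7), (22, 0), (22, 3), (22, 4), (22, 7), (25, 0), (25, 3), (25, 4), (25, 7), (27, 0), (27, 3), (27, 4), (27, 7), (28, 0), (28, 3), (28, 4), (28, 7), (30, 0), (30, 3), (30, 4), (30, 7)]

Answer: no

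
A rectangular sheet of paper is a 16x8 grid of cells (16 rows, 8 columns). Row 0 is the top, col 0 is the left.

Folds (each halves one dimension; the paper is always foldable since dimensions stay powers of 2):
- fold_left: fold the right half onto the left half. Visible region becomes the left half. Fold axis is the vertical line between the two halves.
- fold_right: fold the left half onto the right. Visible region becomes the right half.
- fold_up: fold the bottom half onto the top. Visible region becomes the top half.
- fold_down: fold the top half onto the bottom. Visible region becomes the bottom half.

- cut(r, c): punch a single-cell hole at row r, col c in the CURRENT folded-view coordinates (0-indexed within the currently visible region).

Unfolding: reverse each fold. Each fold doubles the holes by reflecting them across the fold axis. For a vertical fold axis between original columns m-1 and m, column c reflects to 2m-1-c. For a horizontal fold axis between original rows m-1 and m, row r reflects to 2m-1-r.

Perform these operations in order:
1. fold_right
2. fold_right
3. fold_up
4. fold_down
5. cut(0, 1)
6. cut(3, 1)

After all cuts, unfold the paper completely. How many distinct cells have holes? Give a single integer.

Answer: 32

Derivation:
Op 1 fold_right: fold axis v@4; visible region now rows[0,16) x cols[4,8) = 16x4
Op 2 fold_right: fold axis v@6; visible region now rows[0,16) x cols[6,8) = 16x2
Op 3 fold_up: fold axis h@8; visible region now rows[0,8) x cols[6,8) = 8x2
Op 4 fold_down: fold axis h@4; visible region now rows[4,8) x cols[6,8) = 4x2
Op 5 cut(0, 1): punch at orig (4,7); cuts so far [(4, 7)]; region rows[4,8) x cols[6,8) = 4x2
Op 6 cut(3, 1): punch at orig (7,7); cuts so far [(4, 7), (7, 7)]; region rows[4,8) x cols[6,8) = 4x2
Unfold 1 (reflect across h@4): 4 holes -> [(0, 7), (3, 7), (4, 7), (7, 7)]
Unfold 2 (reflect across h@8): 8 holes -> [(0, 7), (3, 7), (4, 7), (7, 7), (8, 7), (11, 7), (12, 7), (15, 7)]
Unfold 3 (reflect across v@6): 16 holes -> [(0, 4), (0, 7), (3, 4), (3, 7), (4, 4), (4, 7), (7, 4), (7, 7), (8, 4), (8, 7), (11, 4), (11, 7), (12, 4), (12, 7), (15, 4), (15, 7)]
Unfold 4 (reflect across v@4): 32 holes -> [(0, 0), (0, 3), (0, 4), (0, 7), (3, 0), (3, 3), (3, 4), (3, 7), (4, 0), (4, 3), (4, 4), (4, 7), (7, 0), (7, 3), (7, 4), (7, 7), (8, 0), (8, 3), (8, 4), (8, 7), (11, 0), (11, 3), (11, 4), (11, 7), (12, 0), (12, 3), (12, 4), (12, 7), (15, 0), (15, 3), (15, 4), (15, 7)]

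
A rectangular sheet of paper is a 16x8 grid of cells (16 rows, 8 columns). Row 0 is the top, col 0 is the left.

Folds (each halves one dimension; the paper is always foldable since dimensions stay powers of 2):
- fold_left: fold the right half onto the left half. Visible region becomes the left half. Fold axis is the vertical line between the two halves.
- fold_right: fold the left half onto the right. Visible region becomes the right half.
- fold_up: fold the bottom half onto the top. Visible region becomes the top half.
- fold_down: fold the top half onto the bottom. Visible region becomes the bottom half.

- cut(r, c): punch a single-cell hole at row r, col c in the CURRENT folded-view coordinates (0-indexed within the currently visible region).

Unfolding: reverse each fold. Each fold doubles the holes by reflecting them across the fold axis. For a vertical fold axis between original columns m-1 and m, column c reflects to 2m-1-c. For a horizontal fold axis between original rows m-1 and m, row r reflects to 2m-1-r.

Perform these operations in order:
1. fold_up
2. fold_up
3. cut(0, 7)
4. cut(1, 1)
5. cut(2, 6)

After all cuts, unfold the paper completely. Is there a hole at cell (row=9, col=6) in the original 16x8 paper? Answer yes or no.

Op 1 fold_up: fold axis h@8; visible region now rows[0,8) x cols[0,8) = 8x8
Op 2 fold_up: fold axis h@4; visible region now rows[0,4) x cols[0,8) = 4x8
Op 3 cut(0, 7): punch at orig (0,7); cuts so far [(0, 7)]; region rows[0,4) x cols[0,8) = 4x8
Op 4 cut(1, 1): punch at orig (1,1); cuts so far [(0, 7), (1, 1)]; region rows[0,4) x cols[0,8) = 4x8
Op 5 cut(2, 6): punch at orig (2,6); cuts so far [(0, 7), (1, 1), (2, 6)]; region rows[0,4) x cols[0,8) = 4x8
Unfold 1 (reflect across h@4): 6 holes -> [(0, 7), (1, 1), (2, 6), (5, 6), (6, 1), (7, 7)]
Unfold 2 (reflect across h@8): 12 holes -> [(0, 7), (1, 1), (2, 6), (5, 6), (6, 1), (7, 7), (8, 7), (9, 1), (10, 6), (13, 6), (14, 1), (15, 7)]
Holes: [(0, 7), (1, 1), (2, 6), (5, 6), (6, 1), (7, 7), (8, 7), (9, 1), (10, 6), (13, 6), (14, 1), (15, 7)]

Answer: no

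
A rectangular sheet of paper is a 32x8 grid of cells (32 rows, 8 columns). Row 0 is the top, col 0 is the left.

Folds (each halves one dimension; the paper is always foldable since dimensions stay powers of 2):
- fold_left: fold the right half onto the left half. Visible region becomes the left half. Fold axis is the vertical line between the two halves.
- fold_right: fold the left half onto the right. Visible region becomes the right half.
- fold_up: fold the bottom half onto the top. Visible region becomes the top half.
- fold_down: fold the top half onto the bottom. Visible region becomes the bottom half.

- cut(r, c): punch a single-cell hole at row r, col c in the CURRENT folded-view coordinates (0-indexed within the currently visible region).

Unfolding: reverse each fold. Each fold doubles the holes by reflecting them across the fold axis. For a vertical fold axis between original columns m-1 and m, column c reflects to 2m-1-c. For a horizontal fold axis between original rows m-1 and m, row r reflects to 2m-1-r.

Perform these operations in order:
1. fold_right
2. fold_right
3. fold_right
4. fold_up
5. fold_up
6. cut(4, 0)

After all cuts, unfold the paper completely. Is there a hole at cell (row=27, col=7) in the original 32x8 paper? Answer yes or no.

Answer: yes

Derivation:
Op 1 fold_right: fold axis v@4; visible region now rows[0,32) x cols[4,8) = 32x4
Op 2 fold_right: fold axis v@6; visible region now rows[0,32) x cols[6,8) = 32x2
Op 3 fold_right: fold axis v@7; visible region now rows[0,32) x cols[7,8) = 32x1
Op 4 fold_up: fold axis h@16; visible region now rows[0,16) x cols[7,8) = 16x1
Op 5 fold_up: fold axis h@8; visible region now rows[0,8) x cols[7,8) = 8x1
Op 6 cut(4, 0): punch at orig (4,7); cuts so far [(4, 7)]; region rows[0,8) x cols[7,8) = 8x1
Unfold 1 (reflect across h@8): 2 holes -> [(4, 7), (11, 7)]
Unfold 2 (reflect across h@16): 4 holes -> [(4, 7), (11, 7), (20, 7), (27, 7)]
Unfold 3 (reflect across v@7): 8 holes -> [(4, 6), (4, 7), (11, 6), (11, 7), (20, 6), (20, 7), (27, 6), (27, 7)]
Unfold 4 (reflect across v@6): 16 holes -> [(4, 4), (4, 5), (4, 6), (4, 7), (11, 4), (11, 5), (11, 6), (11, 7), (20, 4), (20, 5), (20, 6), (20, 7), (27, 4), (27, 5), (27, 6), (27, 7)]
Unfold 5 (reflect across v@4): 32 holes -> [(4, 0), (4, 1), (4, 2), (4, 3), (4, 4), (4, 5), (4, 6), (4, 7), (11, 0), (11, 1), (11, 2), (11, 3), (11, 4), (11, 5), (11, 6), (11, 7), (20, 0), (20, 1), (20, 2), (20, 3), (20, 4), (20, 5), (20, 6), (20, 7), (27, 0), (27, 1), (27, 2), (27, 3), (27, 4), (27, 5), (27, 6), (27, 7)]
Holes: [(4, 0), (4, 1), (4, 2), (4, 3), (4, 4), (4, 5), (4, 6), (4, 7), (11, 0), (11, 1), (11, 2), (11, 3), (11, 4), (11, 5), (11, 6), (11, 7), (20, 0), (20, 1), (20, 2), (20, 3), (20, 4), (20, 5), (20, 6), (20, 7), (27, 0), (27, 1), (27, 2), (27, 3), (27, 4), (27, 5), (27, 6), (27, 7)]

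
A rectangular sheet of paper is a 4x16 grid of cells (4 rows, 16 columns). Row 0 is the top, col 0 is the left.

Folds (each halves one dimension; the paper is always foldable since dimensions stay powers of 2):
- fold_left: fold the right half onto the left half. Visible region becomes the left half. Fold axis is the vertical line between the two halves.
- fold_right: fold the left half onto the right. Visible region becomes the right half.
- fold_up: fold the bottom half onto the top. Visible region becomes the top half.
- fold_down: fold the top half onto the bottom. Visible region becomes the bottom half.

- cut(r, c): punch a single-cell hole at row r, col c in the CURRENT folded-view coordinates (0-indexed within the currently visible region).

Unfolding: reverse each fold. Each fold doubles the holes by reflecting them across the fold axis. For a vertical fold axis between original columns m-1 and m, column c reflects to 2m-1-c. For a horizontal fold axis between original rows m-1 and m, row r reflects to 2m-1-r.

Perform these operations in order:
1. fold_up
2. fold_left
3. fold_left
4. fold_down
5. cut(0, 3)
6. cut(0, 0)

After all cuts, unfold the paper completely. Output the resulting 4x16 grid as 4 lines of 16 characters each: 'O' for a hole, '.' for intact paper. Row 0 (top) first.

Op 1 fold_up: fold axis h@2; visible region now rows[0,2) x cols[0,16) = 2x16
Op 2 fold_left: fold axis v@8; visible region now rows[0,2) x cols[0,8) = 2x8
Op 3 fold_left: fold axis v@4; visible region now rows[0,2) x cols[0,4) = 2x4
Op 4 fold_down: fold axis h@1; visible region now rows[1,2) x cols[0,4) = 1x4
Op 5 cut(0, 3): punch at orig (1,3); cuts so far [(1, 3)]; region rows[1,2) x cols[0,4) = 1x4
Op 6 cut(0, 0): punch at orig (1,0); cuts so far [(1, 0), (1, 3)]; region rows[1,2) x cols[0,4) = 1x4
Unfold 1 (reflect across h@1): 4 holes -> [(0, 0), (0, 3), (1, 0), (1, 3)]
Unfold 2 (reflect across v@4): 8 holes -> [(0, 0), (0, 3), (0, 4), (0, 7), (1, 0), (1, 3), (1, 4), (1, 7)]
Unfold 3 (reflect across v@8): 16 holes -> [(0, 0), (0, 3), (0, 4), (0, 7), (0, 8), (0, 11), (0, 12), (0, 15), (1, 0), (1, 3), (1, 4), (1, 7), (1, 8), (1, 11), (1, 12), (1, 15)]
Unfold 4 (reflect across h@2): 32 holes -> [(0, 0), (0, 3), (0, 4), (0, 7), (0, 8), (0, 11), (0, 12), (0, 15), (1, 0), (1, 3), (1, 4), (1, 7), (1, 8), (1, 11), (1, 12), (1, 15), (2, 0), (2, 3), (2, 4), (2, 7), (2, 8), (2, 11), (2, 12), (2, 15), (3, 0), (3, 3), (3, 4), (3, 7), (3, 8), (3, 11), (3, 12), (3, 15)]

Answer: O..OO..OO..OO..O
O..OO..OO..OO..O
O..OO..OO..OO..O
O..OO..OO..OO..O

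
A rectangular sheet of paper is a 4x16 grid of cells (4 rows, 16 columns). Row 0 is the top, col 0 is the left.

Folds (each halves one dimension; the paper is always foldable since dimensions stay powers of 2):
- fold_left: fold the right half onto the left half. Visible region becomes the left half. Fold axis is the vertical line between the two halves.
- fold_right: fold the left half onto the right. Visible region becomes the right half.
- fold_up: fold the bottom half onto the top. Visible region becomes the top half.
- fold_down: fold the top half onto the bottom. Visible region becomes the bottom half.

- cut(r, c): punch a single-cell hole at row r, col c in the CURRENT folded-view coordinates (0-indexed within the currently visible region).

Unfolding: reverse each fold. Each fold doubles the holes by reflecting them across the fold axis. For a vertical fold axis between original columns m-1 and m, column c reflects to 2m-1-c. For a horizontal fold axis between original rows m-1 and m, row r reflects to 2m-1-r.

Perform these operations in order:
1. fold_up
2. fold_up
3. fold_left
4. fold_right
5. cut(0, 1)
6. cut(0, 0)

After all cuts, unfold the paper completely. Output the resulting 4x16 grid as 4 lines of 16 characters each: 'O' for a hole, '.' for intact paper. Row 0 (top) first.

Op 1 fold_up: fold axis h@2; visible region now rows[0,2) x cols[0,16) = 2x16
Op 2 fold_up: fold axis h@1; visible region now rows[0,1) x cols[0,16) = 1x16
Op 3 fold_left: fold axis v@8; visible region now rows[0,1) x cols[0,8) = 1x8
Op 4 fold_right: fold axis v@4; visible region now rows[0,1) x cols[4,8) = 1x4
Op 5 cut(0, 1): punch at orig (0,5); cuts so far [(0, 5)]; region rows[0,1) x cols[4,8) = 1x4
Op 6 cut(0, 0): punch at orig (0,4); cuts so far [(0, 4), (0, 5)]; region rows[0,1) x cols[4,8) = 1x4
Unfold 1 (reflect across v@4): 4 holes -> [(0, 2), (0, 3), (0, 4), (0, 5)]
Unfold 2 (reflect across v@8): 8 holes -> [(0, 2), (0, 3), (0, 4), (0, 5), (0, 10), (0, 11), (0, 12), (0, 13)]
Unfold 3 (reflect across h@1): 16 holes -> [(0, 2), (0, 3), (0, 4), (0, 5), (0, 10), (0, 11), (0, 12), (0, 13), (1, 2), (1, 3), (1, 4), (1, 5), (1, 10), (1, 11), (1, 12), (1, 13)]
Unfold 4 (reflect across h@2): 32 holes -> [(0, 2), (0, 3), (0, 4), (0, 5), (0, 10), (0, 11), (0, 12), (0, 13), (1, 2), (1, 3), (1, 4), (1, 5), (1, 10), (1, 11), (1, 12), (1, 13), (2, 2), (2, 3), (2, 4), (2, 5), (2, 10), (2, 11), (2, 12), (2, 13), (3, 2), (3, 3), (3, 4), (3, 5), (3, 10), (3, 11), (3, 12), (3, 13)]

Answer: ..OOOO....OOOO..
..OOOO....OOOO..
..OOOO....OOOO..
..OOOO....OOOO..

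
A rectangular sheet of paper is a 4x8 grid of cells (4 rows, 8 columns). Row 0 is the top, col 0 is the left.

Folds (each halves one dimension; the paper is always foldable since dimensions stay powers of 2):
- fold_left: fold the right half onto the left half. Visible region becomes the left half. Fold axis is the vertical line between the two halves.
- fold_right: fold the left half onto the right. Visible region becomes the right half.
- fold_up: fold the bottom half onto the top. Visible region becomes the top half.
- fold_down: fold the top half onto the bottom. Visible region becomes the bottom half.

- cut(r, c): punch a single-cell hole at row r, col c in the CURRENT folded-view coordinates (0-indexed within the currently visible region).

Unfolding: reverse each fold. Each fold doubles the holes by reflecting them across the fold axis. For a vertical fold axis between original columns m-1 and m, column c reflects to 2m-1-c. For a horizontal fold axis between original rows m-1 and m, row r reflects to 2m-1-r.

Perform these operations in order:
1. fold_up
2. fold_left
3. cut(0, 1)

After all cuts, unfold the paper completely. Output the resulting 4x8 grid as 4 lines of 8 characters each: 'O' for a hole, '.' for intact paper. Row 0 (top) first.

Answer: .O....O.
........
........
.O....O.

Derivation:
Op 1 fold_up: fold axis h@2; visible region now rows[0,2) x cols[0,8) = 2x8
Op 2 fold_left: fold axis v@4; visible region now rows[0,2) x cols[0,4) = 2x4
Op 3 cut(0, 1): punch at orig (0,1); cuts so far [(0, 1)]; region rows[0,2) x cols[0,4) = 2x4
Unfold 1 (reflect across v@4): 2 holes -> [(0, 1), (0, 6)]
Unfold 2 (reflect across h@2): 4 holes -> [(0, 1), (0, 6), (3, 1), (3, 6)]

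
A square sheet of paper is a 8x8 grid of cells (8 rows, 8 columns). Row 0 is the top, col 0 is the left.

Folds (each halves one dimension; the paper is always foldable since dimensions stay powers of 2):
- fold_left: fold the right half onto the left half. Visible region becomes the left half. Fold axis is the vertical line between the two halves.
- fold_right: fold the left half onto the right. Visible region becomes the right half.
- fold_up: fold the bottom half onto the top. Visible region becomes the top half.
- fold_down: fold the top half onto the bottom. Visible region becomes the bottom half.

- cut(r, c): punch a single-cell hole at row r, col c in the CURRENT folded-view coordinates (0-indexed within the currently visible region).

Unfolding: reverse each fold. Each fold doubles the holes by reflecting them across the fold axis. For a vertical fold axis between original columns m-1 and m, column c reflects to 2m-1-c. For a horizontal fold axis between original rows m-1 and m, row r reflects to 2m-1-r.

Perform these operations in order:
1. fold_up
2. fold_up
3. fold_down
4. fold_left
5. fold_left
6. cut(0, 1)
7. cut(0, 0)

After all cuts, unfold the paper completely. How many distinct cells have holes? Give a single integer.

Op 1 fold_up: fold axis h@4; visible region now rows[0,4) x cols[0,8) = 4x8
Op 2 fold_up: fold axis h@2; visible region now rows[0,2) x cols[0,8) = 2x8
Op 3 fold_down: fold axis h@1; visible region now rows[1,2) x cols[0,8) = 1x8
Op 4 fold_left: fold axis v@4; visible region now rows[1,2) x cols[0,4) = 1x4
Op 5 fold_left: fold axis v@2; visible region now rows[1,2) x cols[0,2) = 1x2
Op 6 cut(0, 1): punch at orig (1,1); cuts so far [(1, 1)]; region rows[1,2) x cols[0,2) = 1x2
Op 7 cut(0, 0): punch at orig (1,0); cuts so far [(1, 0), (1, 1)]; region rows[1,2) x cols[0,2) = 1x2
Unfold 1 (reflect across v@2): 4 holes -> [(1, 0), (1, 1), (1, 2), (1, 3)]
Unfold 2 (reflect across v@4): 8 holes -> [(1, 0), (1, 1), (1, 2), (1, 3), (1, 4), (1, 5), (1, 6), (1, 7)]
Unfold 3 (reflect across h@1): 16 holes -> [(0, 0), (0, 1), (0, 2), (0, 3), (0, 4), (0, 5), (0, 6), (0, 7), (1, 0), (1, 1), (1, 2), (1, 3), (1, 4), (1, 5), (1, 6), (1, 7)]
Unfold 4 (reflect across h@2): 32 holes -> [(0, 0), (0, 1), (0, 2), (0, 3), (0, 4), (0, 5), (0, 6), (0, 7), (1, 0), (1, 1), (1, 2), (1, 3), (1, 4), (1, 5), (1, 6), (1, 7), (2, 0), (2, 1), (2, 2), (2, 3), (2, 4), (2, 5), (2, 6), (2, 7), (3, 0), (3, 1), (3, 2), (3, 3), (3, 4), (3, 5), (3, 6), (3, 7)]
Unfold 5 (reflect across h@4): 64 holes -> [(0, 0), (0, 1), (0, 2), (0, 3), (0, 4), (0, 5), (0, 6), (0, 7), (1, 0), (1, 1), (1, 2), (1, 3), (1, 4), (1, 5), (1, 6), (1, 7), (2, 0), (2, 1), (2, 2), (2, 3), (2, 4), (2, 5), (2, 6), (2, 7), (3, 0), (3, 1), (3, 2), (3, 3), (3, 4), (3, 5), (3, 6), (3, 7), (4, 0), (4, 1), (4, 2), (4, 3), (4, 4), (4, 5), (4, 6), (4, 7), (5, 0), (5, 1), (5, 2), (5, 3), (5, 4), (5, 5), (5, 6), (5, 7), (6, 0), (6, 1), (6, 2), (6, 3), (6, 4), (6, 5), (6, 6), (6, 7), (7, 0), (7, 1), (7, 2), (7, 3), (7, 4), (7, 5), (7, 6), (7, 7)]

Answer: 64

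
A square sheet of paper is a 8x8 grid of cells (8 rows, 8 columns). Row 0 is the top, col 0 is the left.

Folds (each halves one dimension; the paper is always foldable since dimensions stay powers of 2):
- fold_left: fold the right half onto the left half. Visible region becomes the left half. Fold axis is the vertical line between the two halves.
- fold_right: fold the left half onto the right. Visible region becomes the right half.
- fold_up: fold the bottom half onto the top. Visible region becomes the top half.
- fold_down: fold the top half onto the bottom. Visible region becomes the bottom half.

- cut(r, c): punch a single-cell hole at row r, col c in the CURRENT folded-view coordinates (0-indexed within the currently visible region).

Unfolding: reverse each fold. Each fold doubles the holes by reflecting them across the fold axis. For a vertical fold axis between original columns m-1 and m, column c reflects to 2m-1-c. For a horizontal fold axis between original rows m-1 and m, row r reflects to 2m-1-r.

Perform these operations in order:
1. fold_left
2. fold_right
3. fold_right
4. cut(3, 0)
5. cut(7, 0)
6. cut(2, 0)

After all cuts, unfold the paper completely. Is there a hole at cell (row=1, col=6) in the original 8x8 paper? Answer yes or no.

Answer: no

Derivation:
Op 1 fold_left: fold axis v@4; visible region now rows[0,8) x cols[0,4) = 8x4
Op 2 fold_right: fold axis v@2; visible region now rows[0,8) x cols[2,4) = 8x2
Op 3 fold_right: fold axis v@3; visible region now rows[0,8) x cols[3,4) = 8x1
Op 4 cut(3, 0): punch at orig (3,3); cuts so far [(3, 3)]; region rows[0,8) x cols[3,4) = 8x1
Op 5 cut(7, 0): punch at orig (7,3); cuts so far [(3, 3), (7, 3)]; region rows[0,8) x cols[3,4) = 8x1
Op 6 cut(2, 0): punch at orig (2,3); cuts so far [(2, 3), (3, 3), (7, 3)]; region rows[0,8) x cols[3,4) = 8x1
Unfold 1 (reflect across v@3): 6 holes -> [(2, 2), (2, 3), (3, 2), (3, 3), (7, 2), (7, 3)]
Unfold 2 (reflect across v@2): 12 holes -> [(2, 0), (2, 1), (2, 2), (2, 3), (3, 0), (3, 1), (3, 2), (3, 3), (7, 0), (7, 1), (7, 2), (7, 3)]
Unfold 3 (reflect across v@4): 24 holes -> [(2, 0), (2, 1), (2, 2), (2, 3), (2, 4), (2, 5), (2, 6), (2, 7), (3, 0), (3, 1), (3, 2), (3, 3), (3, 4), (3, 5), (3, 6), (3, 7), (7, 0), (7, 1), (7, 2), (7, 3), (7, 4), (7, 5), (7, 6), (7, 7)]
Holes: [(2, 0), (2, 1), (2, 2), (2, 3), (2, 4), (2, 5), (2, 6), (2, 7), (3, 0), (3, 1), (3, 2), (3, 3), (3, 4), (3, 5), (3, 6), (3, 7), (7, 0), (7, 1), (7, 2), (7, 3), (7, 4), (7, 5), (7, 6), (7, 7)]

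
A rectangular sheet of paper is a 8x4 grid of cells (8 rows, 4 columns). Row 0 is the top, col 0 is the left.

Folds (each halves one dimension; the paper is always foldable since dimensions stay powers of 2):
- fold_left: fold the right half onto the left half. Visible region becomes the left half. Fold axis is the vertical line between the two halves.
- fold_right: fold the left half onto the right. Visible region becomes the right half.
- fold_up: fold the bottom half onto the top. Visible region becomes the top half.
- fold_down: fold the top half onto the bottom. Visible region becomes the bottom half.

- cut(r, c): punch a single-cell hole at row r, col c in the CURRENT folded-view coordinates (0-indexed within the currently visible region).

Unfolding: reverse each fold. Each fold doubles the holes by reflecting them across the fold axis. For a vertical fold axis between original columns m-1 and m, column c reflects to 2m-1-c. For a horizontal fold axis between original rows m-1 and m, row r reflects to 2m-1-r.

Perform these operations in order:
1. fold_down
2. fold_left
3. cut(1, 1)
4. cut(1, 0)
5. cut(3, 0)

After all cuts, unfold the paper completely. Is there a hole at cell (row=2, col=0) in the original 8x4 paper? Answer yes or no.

Op 1 fold_down: fold axis h@4; visible region now rows[4,8) x cols[0,4) = 4x4
Op 2 fold_left: fold axis v@2; visible region now rows[4,8) x cols[0,2) = 4x2
Op 3 cut(1, 1): punch at orig (5,1); cuts so far [(5, 1)]; region rows[4,8) x cols[0,2) = 4x2
Op 4 cut(1, 0): punch at orig (5,0); cuts so far [(5, 0), (5, 1)]; region rows[4,8) x cols[0,2) = 4x2
Op 5 cut(3, 0): punch at orig (7,0); cuts so far [(5, 0), (5, 1), (7, 0)]; region rows[4,8) x cols[0,2) = 4x2
Unfold 1 (reflect across v@2): 6 holes -> [(5, 0), (5, 1), (5, 2), (5, 3), (7, 0), (7, 3)]
Unfold 2 (reflect across h@4): 12 holes -> [(0, 0), (0, 3), (2, 0), (2, 1), (2, 2), (2, 3), (5, 0), (5, 1), (5, 2), (5, 3), (7, 0), (7, 3)]
Holes: [(0, 0), (0, 3), (2, 0), (2, 1), (2, 2), (2, 3), (5, 0), (5, 1), (5, 2), (5, 3), (7, 0), (7, 3)]

Answer: yes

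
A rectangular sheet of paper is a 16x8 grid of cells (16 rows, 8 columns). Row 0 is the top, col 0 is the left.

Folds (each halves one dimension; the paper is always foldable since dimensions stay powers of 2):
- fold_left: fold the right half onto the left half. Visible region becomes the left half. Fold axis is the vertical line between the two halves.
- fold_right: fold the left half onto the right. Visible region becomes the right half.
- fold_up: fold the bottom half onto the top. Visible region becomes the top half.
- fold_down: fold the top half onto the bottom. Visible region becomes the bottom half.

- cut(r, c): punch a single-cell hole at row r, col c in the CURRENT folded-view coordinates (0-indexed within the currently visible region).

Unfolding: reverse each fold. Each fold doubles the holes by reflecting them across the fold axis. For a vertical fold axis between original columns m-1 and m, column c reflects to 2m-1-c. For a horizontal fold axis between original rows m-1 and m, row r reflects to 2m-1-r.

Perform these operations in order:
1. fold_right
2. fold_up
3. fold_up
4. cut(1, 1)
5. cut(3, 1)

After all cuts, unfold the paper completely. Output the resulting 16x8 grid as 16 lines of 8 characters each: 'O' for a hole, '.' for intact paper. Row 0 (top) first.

Op 1 fold_right: fold axis v@4; visible region now rows[0,16) x cols[4,8) = 16x4
Op 2 fold_up: fold axis h@8; visible region now rows[0,8) x cols[4,8) = 8x4
Op 3 fold_up: fold axis h@4; visible region now rows[0,4) x cols[4,8) = 4x4
Op 4 cut(1, 1): punch at orig (1,5); cuts so far [(1, 5)]; region rows[0,4) x cols[4,8) = 4x4
Op 5 cut(3, 1): punch at orig (3,5); cuts so far [(1, 5), (3, 5)]; region rows[0,4) x cols[4,8) = 4x4
Unfold 1 (reflect across h@4): 4 holes -> [(1, 5), (3, 5), (4, 5), (6, 5)]
Unfold 2 (reflect across h@8): 8 holes -> [(1, 5), (3, 5), (4, 5), (6, 5), (9, 5), (11, 5), (12, 5), (14, 5)]
Unfold 3 (reflect across v@4): 16 holes -> [(1, 2), (1, 5), (3, 2), (3, 5), (4, 2), (4, 5), (6, 2), (6, 5), (9, 2), (9, 5), (11, 2), (11, 5), (12, 2), (12, 5), (14, 2), (14, 5)]

Answer: ........
..O..O..
........
..O..O..
..O..O..
........
..O..O..
........
........
..O..O..
........
..O..O..
..O..O..
........
..O..O..
........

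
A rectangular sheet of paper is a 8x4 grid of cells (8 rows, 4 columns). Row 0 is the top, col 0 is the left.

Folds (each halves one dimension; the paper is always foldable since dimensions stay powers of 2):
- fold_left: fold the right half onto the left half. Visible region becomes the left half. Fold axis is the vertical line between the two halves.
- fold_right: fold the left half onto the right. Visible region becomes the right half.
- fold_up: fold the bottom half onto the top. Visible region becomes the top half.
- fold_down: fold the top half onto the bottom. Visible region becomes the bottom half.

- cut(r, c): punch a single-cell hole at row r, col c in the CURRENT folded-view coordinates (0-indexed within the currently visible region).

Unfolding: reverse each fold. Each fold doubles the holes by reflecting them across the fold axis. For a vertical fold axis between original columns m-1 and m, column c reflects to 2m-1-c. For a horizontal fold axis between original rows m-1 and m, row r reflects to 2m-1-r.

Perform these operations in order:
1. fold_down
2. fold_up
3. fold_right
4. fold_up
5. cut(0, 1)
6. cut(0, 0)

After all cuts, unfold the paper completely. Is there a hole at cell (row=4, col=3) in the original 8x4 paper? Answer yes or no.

Op 1 fold_down: fold axis h@4; visible region now rows[4,8) x cols[0,4) = 4x4
Op 2 fold_up: fold axis h@6; visible region now rows[4,6) x cols[0,4) = 2x4
Op 3 fold_right: fold axis v@2; visible region now rows[4,6) x cols[2,4) = 2x2
Op 4 fold_up: fold axis h@5; visible region now rows[4,5) x cols[2,4) = 1x2
Op 5 cut(0, 1): punch at orig (4,3); cuts so far [(4, 3)]; region rows[4,5) x cols[2,4) = 1x2
Op 6 cut(0, 0): punch at orig (4,2); cuts so far [(4, 2), (4, 3)]; region rows[4,5) x cols[2,4) = 1x2
Unfold 1 (reflect across h@5): 4 holes -> [(4, 2), (4, 3), (5, 2), (5, 3)]
Unfold 2 (reflect across v@2): 8 holes -> [(4, 0), (4, 1), (4, 2), (4, 3), (5, 0), (5, 1), (5, 2), (5, 3)]
Unfold 3 (reflect across h@6): 16 holes -> [(4, 0), (4, 1), (4, 2), (4, 3), (5, 0), (5, 1), (5, 2), (5, 3), (6, 0), (6, 1), (6, 2), (6, 3), (7, 0), (7, 1), (7, 2), (7, 3)]
Unfold 4 (reflect across h@4): 32 holes -> [(0, 0), (0, 1), (0, 2), (0, 3), (1, 0), (1, 1), (1, 2), (1, 3), (2, 0), (2, 1), (2, 2), (2, 3), (3, 0), (3, 1), (3, 2), (3, 3), (4, 0), (4, 1), (4, 2), (4, 3), (5, 0), (5, 1), (5, 2), (5, 3), (6, 0), (6, 1), (6, 2), (6, 3), (7, 0), (7, 1), (7, 2), (7, 3)]
Holes: [(0, 0), (0, 1), (0, 2), (0, 3), (1, 0), (1, 1), (1, 2), (1, 3), (2, 0), (2, 1), (2, 2), (2, 3), (3, 0), (3, 1), (3, 2), (3, 3), (4, 0), (4, 1), (4, 2), (4, 3), (5, 0), (5, 1), (5, 2), (5, 3), (6, 0), (6, 1), (6, 2), (6, 3), (7, 0), (7, 1), (7, 2), (7, 3)]

Answer: yes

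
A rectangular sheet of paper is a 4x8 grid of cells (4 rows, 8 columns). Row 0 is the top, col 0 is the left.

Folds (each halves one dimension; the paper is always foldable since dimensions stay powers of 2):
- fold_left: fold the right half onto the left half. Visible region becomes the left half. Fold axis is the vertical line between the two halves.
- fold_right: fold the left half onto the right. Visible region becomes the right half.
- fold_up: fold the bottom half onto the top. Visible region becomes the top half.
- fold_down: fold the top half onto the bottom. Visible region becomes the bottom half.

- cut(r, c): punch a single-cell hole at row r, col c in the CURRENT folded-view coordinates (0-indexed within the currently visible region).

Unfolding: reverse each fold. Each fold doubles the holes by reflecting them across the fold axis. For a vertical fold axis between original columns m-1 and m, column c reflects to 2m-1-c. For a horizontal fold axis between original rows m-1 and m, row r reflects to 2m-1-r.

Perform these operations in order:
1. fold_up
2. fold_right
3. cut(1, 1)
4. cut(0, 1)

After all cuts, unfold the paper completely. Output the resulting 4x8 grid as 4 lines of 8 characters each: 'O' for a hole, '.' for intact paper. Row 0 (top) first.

Op 1 fold_up: fold axis h@2; visible region now rows[0,2) x cols[0,8) = 2x8
Op 2 fold_right: fold axis v@4; visible region now rows[0,2) x cols[4,8) = 2x4
Op 3 cut(1, 1): punch at orig (1,5); cuts so far [(1, 5)]; region rows[0,2) x cols[4,8) = 2x4
Op 4 cut(0, 1): punch at orig (0,5); cuts so far [(0, 5), (1, 5)]; region rows[0,2) x cols[4,8) = 2x4
Unfold 1 (reflect across v@4): 4 holes -> [(0, 2), (0, 5), (1, 2), (1, 5)]
Unfold 2 (reflect across h@2): 8 holes -> [(0, 2), (0, 5), (1, 2), (1, 5), (2, 2), (2, 5), (3, 2), (3, 5)]

Answer: ..O..O..
..O..O..
..O..O..
..O..O..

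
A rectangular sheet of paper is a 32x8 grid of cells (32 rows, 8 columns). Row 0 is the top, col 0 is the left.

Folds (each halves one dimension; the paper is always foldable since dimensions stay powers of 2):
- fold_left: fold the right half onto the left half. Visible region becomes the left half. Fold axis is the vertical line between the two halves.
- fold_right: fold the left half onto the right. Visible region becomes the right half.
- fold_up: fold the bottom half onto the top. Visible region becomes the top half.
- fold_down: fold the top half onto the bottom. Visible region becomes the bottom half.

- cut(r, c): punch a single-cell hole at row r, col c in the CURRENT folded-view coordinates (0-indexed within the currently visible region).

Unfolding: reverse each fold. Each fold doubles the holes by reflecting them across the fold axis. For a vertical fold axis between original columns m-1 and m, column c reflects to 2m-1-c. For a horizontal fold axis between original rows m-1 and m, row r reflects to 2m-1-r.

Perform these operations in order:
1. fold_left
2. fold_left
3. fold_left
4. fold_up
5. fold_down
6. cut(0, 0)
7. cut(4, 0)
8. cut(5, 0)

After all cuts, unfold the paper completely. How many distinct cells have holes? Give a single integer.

Answer: 96

Derivation:
Op 1 fold_left: fold axis v@4; visible region now rows[0,32) x cols[0,4) = 32x4
Op 2 fold_left: fold axis v@2; visible region now rows[0,32) x cols[0,2) = 32x2
Op 3 fold_left: fold axis v@1; visible region now rows[0,32) x cols[0,1) = 32x1
Op 4 fold_up: fold axis h@16; visible region now rows[0,16) x cols[0,1) = 16x1
Op 5 fold_down: fold axis h@8; visible region now rows[8,16) x cols[0,1) = 8x1
Op 6 cut(0, 0): punch at orig (8,0); cuts so far [(8, 0)]; region rows[8,16) x cols[0,1) = 8x1
Op 7 cut(4, 0): punch at orig (12,0); cuts so far [(8, 0), (12, 0)]; region rows[8,16) x cols[0,1) = 8x1
Op 8 cut(5, 0): punch at orig (13,0); cuts so far [(8, 0), (12, 0), (13, 0)]; region rows[8,16) x cols[0,1) = 8x1
Unfold 1 (reflect across h@8): 6 holes -> [(2, 0), (3, 0), (7, 0), (8, 0), (12, 0), (13, 0)]
Unfold 2 (reflect across h@16): 12 holes -> [(2, 0), (3, 0), (7, 0), (8, 0), (12, 0), (13, 0), (18, 0), (19, 0), (23, 0), (24, 0), (28, 0), (29, 0)]
Unfold 3 (reflect across v@1): 24 holes -> [(2, 0), (2, 1), (3, 0), (3, 1), (7, 0), (7, 1), (8, 0), (8, 1), (12, 0), (12, 1), (13, 0), (13, 1), (18, 0), (18, 1), (19, 0), (19, 1), (23, 0), (23, 1), (24, 0), (24, 1), (28, 0), (28, 1), (29, 0), (29, 1)]
Unfold 4 (reflect across v@2): 48 holes -> [(2, 0), (2, 1), (2, 2), (2, 3), (3, 0), (3, 1), (3, 2), (3, 3), (7, 0), (7, 1), (7, 2), (7, 3), (8, 0), (8, 1), (8, 2), (8, 3), (12, 0), (12, 1), (12, 2), (12, 3), (13, 0), (13, 1), (13, 2), (13, 3), (18, 0), (18, 1), (18, 2), (18, 3), (19, 0), (19, 1), (19, 2), (19, 3), (23, 0), (23, 1), (23, 2), (23, 3), (24, 0), (24, 1), (24, 2), (24, 3), (28, 0), (28, 1), (28, 2), (28, 3), (29, 0), (29, 1), (29, 2), (29, 3)]
Unfold 5 (reflect across v@4): 96 holes -> [(2, 0), (2, 1), (2, 2), (2, 3), (2, 4), (2, 5), (2, 6), (2, 7), (3, 0), (3, 1), (3, 2), (3, 3), (3, 4), (3, 5), (3, 6), (3, 7), (7, 0), (7, 1), (7, 2), (7, 3), (7, 4), (7, 5), (7, 6), (7, 7), (8, 0), (8, 1), (8, 2), (8, 3), (8, 4), (8, 5), (8, 6), (8, 7), (12, 0), (12, 1), (12, 2), (12, 3), (12, 4), (12, 5), (12, 6), (12, 7), (13, 0), (13, 1), (13, 2), (13, 3), (13, 4), (13, 5), (13, 6), (13, 7), (18, 0), (18, 1), (18, 2), (18, 3), (18, 4), (18, 5), (18, 6), (18, 7), (19, 0), (19, 1), (19, 2), (19, 3), (19, 4), (19, 5), (19, 6), (19, 7), (23, 0), (23, 1), (23, 2), (23, 3), (23, 4), (23, 5), (23, 6), (23, 7), (24, 0), (24, 1), (24, 2), (24, 3), (24, 4), (24, 5), (24, 6), (24, 7), (28, 0), (28, 1), (28, 2), (28, 3), (28, 4), (28, 5), (28, 6), (28, 7), (29, 0), (29, 1), (29, 2), (29, 3), (29, 4), (29, 5), (29, 6), (29, 7)]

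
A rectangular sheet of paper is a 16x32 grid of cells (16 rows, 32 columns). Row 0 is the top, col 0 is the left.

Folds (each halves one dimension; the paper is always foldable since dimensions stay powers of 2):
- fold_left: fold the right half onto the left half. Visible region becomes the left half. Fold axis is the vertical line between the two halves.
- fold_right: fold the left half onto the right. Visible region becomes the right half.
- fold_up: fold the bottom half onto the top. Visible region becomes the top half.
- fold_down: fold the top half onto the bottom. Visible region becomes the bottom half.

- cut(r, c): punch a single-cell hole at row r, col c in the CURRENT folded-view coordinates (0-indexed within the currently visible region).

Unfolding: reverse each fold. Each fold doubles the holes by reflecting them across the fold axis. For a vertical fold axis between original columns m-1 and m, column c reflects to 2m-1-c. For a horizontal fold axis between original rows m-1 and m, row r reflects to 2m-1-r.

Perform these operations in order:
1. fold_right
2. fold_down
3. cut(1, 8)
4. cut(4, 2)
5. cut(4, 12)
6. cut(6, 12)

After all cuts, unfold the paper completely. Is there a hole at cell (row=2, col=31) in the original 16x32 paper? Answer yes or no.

Op 1 fold_right: fold axis v@16; visible region now rows[0,16) x cols[16,32) = 16x16
Op 2 fold_down: fold axis h@8; visible region now rows[8,16) x cols[16,32) = 8x16
Op 3 cut(1, 8): punch at orig (9,24); cuts so far [(9, 24)]; region rows[8,16) x cols[16,32) = 8x16
Op 4 cut(4, 2): punch at orig (12,18); cuts so far [(9, 24), (12, 18)]; region rows[8,16) x cols[16,32) = 8x16
Op 5 cut(4, 12): punch at orig (12,28); cuts so far [(9, 24), (12, 18), (12, 28)]; region rows[8,16) x cols[16,32) = 8x16
Op 6 cut(6, 12): punch at orig (14,28); cuts so far [(9, 24), (12, 18), (12, 28), (14, 28)]; region rows[8,16) x cols[16,32) = 8x16
Unfold 1 (reflect across h@8): 8 holes -> [(1, 28), (3, 18), (3, 28), (6, 24), (9, 24), (12, 18), (12, 28), (14, 28)]
Unfold 2 (reflect across v@16): 16 holes -> [(1, 3), (1, 28), (3, 3), (3, 13), (3, 18), (3, 28), (6, 7), (6, 24), (9, 7), (9, 24), (12, 3), (12, 13), (12, 18), (12, 28), (14, 3), (14, 28)]
Holes: [(1, 3), (1, 28), (3, 3), (3, 13), (3, 18), (3, 28), (6, 7), (6, 24), (9, 7), (9, 24), (12, 3), (12, 13), (12, 18), (12, 28), (14, 3), (14, 28)]

Answer: no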